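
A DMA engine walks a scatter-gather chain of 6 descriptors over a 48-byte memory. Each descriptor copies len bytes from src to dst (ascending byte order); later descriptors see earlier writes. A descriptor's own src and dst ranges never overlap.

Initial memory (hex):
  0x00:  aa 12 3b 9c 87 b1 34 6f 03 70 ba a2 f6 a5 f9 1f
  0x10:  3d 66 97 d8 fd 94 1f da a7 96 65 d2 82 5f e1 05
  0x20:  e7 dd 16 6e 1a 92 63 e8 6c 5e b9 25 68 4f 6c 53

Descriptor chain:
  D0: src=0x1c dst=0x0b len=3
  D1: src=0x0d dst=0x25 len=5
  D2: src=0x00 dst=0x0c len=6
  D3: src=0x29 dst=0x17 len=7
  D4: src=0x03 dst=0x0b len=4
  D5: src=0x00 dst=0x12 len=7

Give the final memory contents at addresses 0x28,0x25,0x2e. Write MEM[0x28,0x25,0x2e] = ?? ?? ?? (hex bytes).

MEM[0x28,0x25,0x2e] = 3d e1 6c

D0: mem[0x0b..0x0d] <- [82 5f e1]
D1: mem[0x25..0x29] <- [e1 f9 1f 3d 66]
D2: mem[0x0c..0x11] <- [aa 12 3b 9c 87 b1]
D3: mem[0x17..0x1d] <- [66 b9 25 68 4f 6c 53]
D4: mem[0x0b..0x0e] <- [9c 87 b1 34]
D5: mem[0x12..0x18] <- [aa 12 3b 9c 87 b1 34]
query mem[0x28]=0x3d, mem[0x25]=0xe1, mem[0x2e]=0x6c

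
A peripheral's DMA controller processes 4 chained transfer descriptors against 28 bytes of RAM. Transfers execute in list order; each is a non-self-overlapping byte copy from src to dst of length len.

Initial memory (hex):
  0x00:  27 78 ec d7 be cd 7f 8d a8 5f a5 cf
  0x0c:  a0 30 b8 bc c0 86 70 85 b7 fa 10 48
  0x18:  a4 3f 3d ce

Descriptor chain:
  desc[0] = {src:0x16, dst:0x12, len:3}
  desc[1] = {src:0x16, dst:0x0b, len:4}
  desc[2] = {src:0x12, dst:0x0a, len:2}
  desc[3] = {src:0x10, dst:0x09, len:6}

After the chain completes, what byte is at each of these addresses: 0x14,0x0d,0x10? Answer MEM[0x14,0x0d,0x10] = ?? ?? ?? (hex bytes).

MEM[0x14,0x0d,0x10] = a4 a4 c0

D0: mem[0x12..0x14] <- [10 48 a4]
D1: mem[0x0b..0x0e] <- [10 48 a4 3f]
D2: mem[0x0a..0x0b] <- [10 48]
D3: mem[0x09..0x0e] <- [c0 86 10 48 a4 fa]
query mem[0x14]=0xa4, mem[0x0d]=0xa4, mem[0x10]=0xc0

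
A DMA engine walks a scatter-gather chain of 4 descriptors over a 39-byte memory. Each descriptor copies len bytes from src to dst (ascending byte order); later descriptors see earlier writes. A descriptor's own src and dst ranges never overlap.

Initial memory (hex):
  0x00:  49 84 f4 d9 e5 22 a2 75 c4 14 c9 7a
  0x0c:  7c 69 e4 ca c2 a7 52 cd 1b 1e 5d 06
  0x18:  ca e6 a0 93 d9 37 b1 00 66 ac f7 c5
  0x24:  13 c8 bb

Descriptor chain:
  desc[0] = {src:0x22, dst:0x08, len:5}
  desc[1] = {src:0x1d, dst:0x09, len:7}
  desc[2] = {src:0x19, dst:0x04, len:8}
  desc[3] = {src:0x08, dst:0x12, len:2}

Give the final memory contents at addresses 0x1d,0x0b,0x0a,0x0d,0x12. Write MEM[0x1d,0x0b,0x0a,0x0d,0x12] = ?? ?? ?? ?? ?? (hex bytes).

MEM[0x1d,0x0b,0x0a,0x0d,0x12] = 37 66 00 ac 37

  after D0: wrote 5B at 0x08 = f7c513c8bb
  after D1: wrote 7B at 0x09 = 37b10066acf7c5
  after D2: wrote 8B at 0x04 = e6a093d937b10066
  after D3: wrote 2B at 0x12 = 37b1
query mem[0x1d]=0x37, mem[0x0b]=0x66, mem[0x0a]=0x00, mem[0x0d]=0xac, mem[0x12]=0x37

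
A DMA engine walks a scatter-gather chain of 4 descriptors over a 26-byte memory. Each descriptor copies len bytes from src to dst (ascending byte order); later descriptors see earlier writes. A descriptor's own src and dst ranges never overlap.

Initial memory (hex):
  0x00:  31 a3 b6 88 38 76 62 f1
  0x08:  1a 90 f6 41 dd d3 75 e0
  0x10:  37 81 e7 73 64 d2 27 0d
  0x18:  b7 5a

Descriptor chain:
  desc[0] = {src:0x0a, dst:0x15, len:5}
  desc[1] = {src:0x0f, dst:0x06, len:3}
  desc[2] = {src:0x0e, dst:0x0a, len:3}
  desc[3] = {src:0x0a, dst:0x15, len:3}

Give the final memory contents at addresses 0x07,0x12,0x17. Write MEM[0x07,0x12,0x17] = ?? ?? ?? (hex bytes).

D0: mem[0x15..0x19] <- [f6 41 dd d3 75]
D1: mem[0x06..0x08] <- [e0 37 81]
D2: mem[0x0a..0x0c] <- [75 e0 37]
D3: mem[0x15..0x17] <- [75 e0 37]
query mem[0x07]=0x37, mem[0x12]=0xe7, mem[0x17]=0x37

MEM[0x07,0x12,0x17] = 37 e7 37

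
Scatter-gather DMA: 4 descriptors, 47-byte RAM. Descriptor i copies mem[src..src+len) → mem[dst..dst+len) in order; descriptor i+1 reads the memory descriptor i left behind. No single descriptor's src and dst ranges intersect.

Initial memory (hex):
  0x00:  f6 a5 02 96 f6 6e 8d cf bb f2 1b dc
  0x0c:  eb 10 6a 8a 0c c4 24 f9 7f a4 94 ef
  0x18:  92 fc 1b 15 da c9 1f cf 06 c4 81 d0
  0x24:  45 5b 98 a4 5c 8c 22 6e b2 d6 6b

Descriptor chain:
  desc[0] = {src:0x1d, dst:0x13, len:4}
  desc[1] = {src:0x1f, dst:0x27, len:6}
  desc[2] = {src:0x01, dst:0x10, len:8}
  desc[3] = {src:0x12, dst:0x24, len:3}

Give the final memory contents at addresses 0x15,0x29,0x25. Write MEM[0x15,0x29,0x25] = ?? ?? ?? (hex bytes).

#0 dst[0x13+4] := {0xc9,0x1f,0xcf,0x06}
#1 dst[0x27+6] := {0xcf,0x06,0xc4,0x81,0xd0,0x45}
#2 dst[0x10+8] := {0xa5,0x02,0x96,0xf6,0x6e,0x8d,0xcf,0xbb}
#3 dst[0x24+3] := {0x96,0xf6,0x6e}
query mem[0x15]=0x8d, mem[0x29]=0xc4, mem[0x25]=0xf6

MEM[0x15,0x29,0x25] = 8d c4 f6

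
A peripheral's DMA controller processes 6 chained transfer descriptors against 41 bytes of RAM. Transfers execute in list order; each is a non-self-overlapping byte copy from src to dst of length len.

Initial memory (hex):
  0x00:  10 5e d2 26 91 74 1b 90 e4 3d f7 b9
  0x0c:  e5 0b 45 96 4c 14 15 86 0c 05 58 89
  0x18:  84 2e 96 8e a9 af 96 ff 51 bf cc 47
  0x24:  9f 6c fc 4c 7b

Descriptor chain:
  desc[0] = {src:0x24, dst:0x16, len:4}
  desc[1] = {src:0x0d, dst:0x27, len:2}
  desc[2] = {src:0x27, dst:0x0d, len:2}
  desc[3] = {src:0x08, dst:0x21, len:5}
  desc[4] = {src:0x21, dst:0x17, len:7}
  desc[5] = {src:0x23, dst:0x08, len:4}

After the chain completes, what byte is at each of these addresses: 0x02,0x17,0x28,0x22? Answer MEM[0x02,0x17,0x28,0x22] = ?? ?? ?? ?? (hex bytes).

#0 dst[0x16+4] := {0x9f,0x6c,0xfc,0x4c}
#1 dst[0x27+2] := {0x0b,0x45}
#2 dst[0x0d+2] := {0x0b,0x45}
#3 dst[0x21+5] := {0xe4,0x3d,0xf7,0xb9,0xe5}
#4 dst[0x17+7] := {0xe4,0x3d,0xf7,0xb9,0xe5,0xfc,0x0b}
#5 dst[0x08+4] := {0xf7,0xb9,0xe5,0xfc}
query mem[0x02]=0xd2, mem[0x17]=0xe4, mem[0x28]=0x45, mem[0x22]=0x3d

MEM[0x02,0x17,0x28,0x22] = d2 e4 45 3d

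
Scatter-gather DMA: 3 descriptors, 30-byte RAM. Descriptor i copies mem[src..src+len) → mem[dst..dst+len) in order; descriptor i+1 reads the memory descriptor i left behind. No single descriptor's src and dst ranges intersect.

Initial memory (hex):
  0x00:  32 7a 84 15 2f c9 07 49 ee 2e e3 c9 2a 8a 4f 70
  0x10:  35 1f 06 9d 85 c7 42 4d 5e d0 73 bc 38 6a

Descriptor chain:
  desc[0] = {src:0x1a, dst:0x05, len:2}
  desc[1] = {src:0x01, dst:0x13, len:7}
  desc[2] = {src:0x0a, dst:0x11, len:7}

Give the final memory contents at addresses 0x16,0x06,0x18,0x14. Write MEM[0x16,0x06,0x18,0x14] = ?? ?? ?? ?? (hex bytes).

#0 dst[0x05+2] := {0x73,0xbc}
#1 dst[0x13+7] := {0x7a,0x84,0x15,0x2f,0x73,0xbc,0x49}
#2 dst[0x11+7] := {0xe3,0xc9,0x2a,0x8a,0x4f,0x70,0x35}
query mem[0x16]=0x70, mem[0x06]=0xbc, mem[0x18]=0xbc, mem[0x14]=0x8a

MEM[0x16,0x06,0x18,0x14] = 70 bc bc 8a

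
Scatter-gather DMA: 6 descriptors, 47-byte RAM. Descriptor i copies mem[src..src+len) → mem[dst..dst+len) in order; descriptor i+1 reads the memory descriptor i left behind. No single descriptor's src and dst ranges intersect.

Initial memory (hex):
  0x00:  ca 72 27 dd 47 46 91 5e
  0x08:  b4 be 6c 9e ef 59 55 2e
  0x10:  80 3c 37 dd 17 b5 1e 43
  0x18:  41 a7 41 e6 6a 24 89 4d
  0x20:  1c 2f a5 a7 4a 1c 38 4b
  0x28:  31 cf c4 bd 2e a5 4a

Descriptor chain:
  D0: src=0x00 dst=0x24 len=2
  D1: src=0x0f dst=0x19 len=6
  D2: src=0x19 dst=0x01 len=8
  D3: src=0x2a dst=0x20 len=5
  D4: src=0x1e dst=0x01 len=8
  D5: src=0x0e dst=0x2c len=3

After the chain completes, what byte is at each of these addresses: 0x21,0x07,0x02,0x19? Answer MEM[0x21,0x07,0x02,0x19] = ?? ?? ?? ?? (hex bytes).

#0 dst[0x24+2] := {0xca,0x72}
#1 dst[0x19+6] := {0x2e,0x80,0x3c,0x37,0xdd,0x17}
#2 dst[0x01+8] := {0x2e,0x80,0x3c,0x37,0xdd,0x17,0x4d,0x1c}
#3 dst[0x20+5] := {0xc4,0xbd,0x2e,0xa5,0x4a}
#4 dst[0x01+8] := {0x17,0x4d,0xc4,0xbd,0x2e,0xa5,0x4a,0x72}
#5 dst[0x2c+3] := {0x55,0x2e,0x80}
query mem[0x21]=0xbd, mem[0x07]=0x4a, mem[0x02]=0x4d, mem[0x19]=0x2e

MEM[0x21,0x07,0x02,0x19] = bd 4a 4d 2e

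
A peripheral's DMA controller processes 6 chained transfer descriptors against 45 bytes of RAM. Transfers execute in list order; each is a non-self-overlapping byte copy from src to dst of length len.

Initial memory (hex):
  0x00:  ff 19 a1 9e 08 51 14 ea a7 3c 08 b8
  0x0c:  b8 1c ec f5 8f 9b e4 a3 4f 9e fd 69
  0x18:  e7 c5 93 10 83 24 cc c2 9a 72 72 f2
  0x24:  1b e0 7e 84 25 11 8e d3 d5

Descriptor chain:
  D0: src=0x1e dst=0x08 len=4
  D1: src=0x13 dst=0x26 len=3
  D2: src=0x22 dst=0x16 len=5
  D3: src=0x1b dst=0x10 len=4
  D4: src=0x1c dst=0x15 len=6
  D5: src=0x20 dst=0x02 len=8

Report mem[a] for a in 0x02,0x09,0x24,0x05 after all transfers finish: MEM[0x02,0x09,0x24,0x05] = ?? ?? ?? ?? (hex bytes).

#0 dst[0x08+4] := {0xcc,0xc2,0x9a,0x72}
#1 dst[0x26+3] := {0xa3,0x4f,0x9e}
#2 dst[0x16+5] := {0x72,0xf2,0x1b,0xe0,0xa3}
#3 dst[0x10+4] := {0x10,0x83,0x24,0xcc}
#4 dst[0x15+6] := {0x83,0x24,0xcc,0xc2,0x9a,0x72}
#5 dst[0x02+8] := {0x9a,0x72,0x72,0xf2,0x1b,0xe0,0xa3,0x4f}
query mem[0x02]=0x9a, mem[0x09]=0x4f, mem[0x24]=0x1b, mem[0x05]=0xf2

MEM[0x02,0x09,0x24,0x05] = 9a 4f 1b f2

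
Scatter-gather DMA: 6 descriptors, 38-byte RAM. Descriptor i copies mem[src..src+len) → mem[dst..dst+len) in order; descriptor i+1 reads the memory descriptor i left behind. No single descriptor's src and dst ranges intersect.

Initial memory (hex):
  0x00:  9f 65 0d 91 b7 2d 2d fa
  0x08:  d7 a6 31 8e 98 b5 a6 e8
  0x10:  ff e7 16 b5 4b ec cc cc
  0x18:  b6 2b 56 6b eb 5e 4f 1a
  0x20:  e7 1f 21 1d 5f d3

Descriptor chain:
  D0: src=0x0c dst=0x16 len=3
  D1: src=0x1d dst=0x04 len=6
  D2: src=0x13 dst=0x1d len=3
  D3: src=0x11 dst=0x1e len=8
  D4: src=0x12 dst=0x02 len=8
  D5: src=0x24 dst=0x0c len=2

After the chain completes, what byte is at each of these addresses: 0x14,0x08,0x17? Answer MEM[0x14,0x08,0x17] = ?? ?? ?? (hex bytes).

MEM[0x14,0x08,0x17] = 4b a6 b5

#0 dst[0x16+3] := {0x98,0xb5,0xa6}
#1 dst[0x04+6] := {0x5e,0x4f,0x1a,0xe7,0x1f,0x21}
#2 dst[0x1d+3] := {0xb5,0x4b,0xec}
#3 dst[0x1e+8] := {0xe7,0x16,0xb5,0x4b,0xec,0x98,0xb5,0xa6}
#4 dst[0x02+8] := {0x16,0xb5,0x4b,0xec,0x98,0xb5,0xa6,0x2b}
#5 dst[0x0c+2] := {0xb5,0xa6}
query mem[0x14]=0x4b, mem[0x08]=0xa6, mem[0x17]=0xb5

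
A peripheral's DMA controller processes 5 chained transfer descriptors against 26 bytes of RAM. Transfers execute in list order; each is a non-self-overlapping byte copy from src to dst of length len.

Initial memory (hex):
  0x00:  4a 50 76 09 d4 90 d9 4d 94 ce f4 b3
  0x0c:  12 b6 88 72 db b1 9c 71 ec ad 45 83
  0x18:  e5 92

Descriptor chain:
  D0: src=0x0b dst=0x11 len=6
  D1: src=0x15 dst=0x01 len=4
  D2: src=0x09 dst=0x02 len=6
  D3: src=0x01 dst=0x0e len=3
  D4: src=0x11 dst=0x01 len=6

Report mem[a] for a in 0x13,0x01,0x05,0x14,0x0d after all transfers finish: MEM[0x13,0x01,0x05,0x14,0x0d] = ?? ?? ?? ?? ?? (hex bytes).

MEM[0x13,0x01,0x05,0x14,0x0d] = b6 b3 72 88 b6

D0: mem[0x11..0x16] <- [b3 12 b6 88 72 db]
D1: mem[0x01..0x04] <- [72 db 83 e5]
D2: mem[0x02..0x07] <- [ce f4 b3 12 b6 88]
D3: mem[0x0e..0x10] <- [72 ce f4]
D4: mem[0x01..0x06] <- [b3 12 b6 88 72 db]
query mem[0x13]=0xb6, mem[0x01]=0xb3, mem[0x05]=0x72, mem[0x14]=0x88, mem[0x0d]=0xb6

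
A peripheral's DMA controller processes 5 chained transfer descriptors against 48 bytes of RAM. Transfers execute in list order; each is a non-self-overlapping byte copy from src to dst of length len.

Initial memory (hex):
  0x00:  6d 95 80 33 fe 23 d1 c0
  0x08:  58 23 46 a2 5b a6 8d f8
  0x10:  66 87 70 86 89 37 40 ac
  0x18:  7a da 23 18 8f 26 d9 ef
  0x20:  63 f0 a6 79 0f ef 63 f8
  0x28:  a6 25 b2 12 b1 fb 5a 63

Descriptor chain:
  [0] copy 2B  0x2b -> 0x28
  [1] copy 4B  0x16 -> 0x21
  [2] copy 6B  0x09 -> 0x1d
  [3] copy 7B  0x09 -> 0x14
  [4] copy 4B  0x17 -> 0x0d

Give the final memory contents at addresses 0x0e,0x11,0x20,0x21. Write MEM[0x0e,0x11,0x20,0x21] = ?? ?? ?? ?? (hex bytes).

MEM[0x0e,0x11,0x20,0x21] = a6 87 5b a6

#0 dst[0x28+2] := {0x12,0xb1}
#1 dst[0x21+4] := {0x40,0xac,0x7a,0xda}
#2 dst[0x1d+6] := {0x23,0x46,0xa2,0x5b,0xa6,0x8d}
#3 dst[0x14+7] := {0x23,0x46,0xa2,0x5b,0xa6,0x8d,0xf8}
#4 dst[0x0d+4] := {0x5b,0xa6,0x8d,0xf8}
query mem[0x0e]=0xa6, mem[0x11]=0x87, mem[0x20]=0x5b, mem[0x21]=0xa6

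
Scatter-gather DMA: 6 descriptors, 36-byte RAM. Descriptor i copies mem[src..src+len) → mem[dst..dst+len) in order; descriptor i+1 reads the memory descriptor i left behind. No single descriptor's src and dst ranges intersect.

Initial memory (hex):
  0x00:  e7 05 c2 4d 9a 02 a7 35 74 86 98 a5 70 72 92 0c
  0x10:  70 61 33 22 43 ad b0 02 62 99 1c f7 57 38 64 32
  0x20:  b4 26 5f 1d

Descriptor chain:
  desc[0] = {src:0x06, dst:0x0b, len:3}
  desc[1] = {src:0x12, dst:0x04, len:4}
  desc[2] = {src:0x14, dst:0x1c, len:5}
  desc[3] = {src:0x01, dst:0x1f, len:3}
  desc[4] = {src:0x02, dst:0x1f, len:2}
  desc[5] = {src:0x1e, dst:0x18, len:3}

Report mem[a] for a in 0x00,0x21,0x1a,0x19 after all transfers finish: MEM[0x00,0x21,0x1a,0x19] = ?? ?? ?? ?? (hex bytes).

#0 dst[0x0b+3] := {0xa7,0x35,0x74}
#1 dst[0x04+4] := {0x33,0x22,0x43,0xad}
#2 dst[0x1c+5] := {0x43,0xad,0xb0,0x02,0x62}
#3 dst[0x1f+3] := {0x05,0xc2,0x4d}
#4 dst[0x1f+2] := {0xc2,0x4d}
#5 dst[0x18+3] := {0xb0,0xc2,0x4d}
query mem[0x00]=0xe7, mem[0x21]=0x4d, mem[0x1a]=0x4d, mem[0x19]=0xc2

MEM[0x00,0x21,0x1a,0x19] = e7 4d 4d c2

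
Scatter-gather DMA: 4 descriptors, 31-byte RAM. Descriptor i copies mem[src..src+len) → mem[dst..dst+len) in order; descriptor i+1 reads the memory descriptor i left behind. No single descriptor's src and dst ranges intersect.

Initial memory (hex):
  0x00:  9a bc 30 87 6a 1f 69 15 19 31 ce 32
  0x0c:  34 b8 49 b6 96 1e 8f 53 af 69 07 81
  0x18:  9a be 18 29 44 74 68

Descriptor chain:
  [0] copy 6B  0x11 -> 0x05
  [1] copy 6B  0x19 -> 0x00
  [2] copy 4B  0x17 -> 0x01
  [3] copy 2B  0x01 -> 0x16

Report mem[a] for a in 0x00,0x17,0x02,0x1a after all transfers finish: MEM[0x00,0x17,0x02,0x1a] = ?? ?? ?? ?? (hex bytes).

MEM[0x00,0x17,0x02,0x1a] = be 9a 9a 18

[0] 0x11->0x05 len=6 : 1e 8f 53 af 69 07
[1] 0x19->0x00 len=6 : be 18 29 44 74 68
[2] 0x17->0x01 len=4 : 81 9a be 18
[3] 0x01->0x16 len=2 : 81 9a
query mem[0x00]=0xbe, mem[0x17]=0x9a, mem[0x02]=0x9a, mem[0x1a]=0x18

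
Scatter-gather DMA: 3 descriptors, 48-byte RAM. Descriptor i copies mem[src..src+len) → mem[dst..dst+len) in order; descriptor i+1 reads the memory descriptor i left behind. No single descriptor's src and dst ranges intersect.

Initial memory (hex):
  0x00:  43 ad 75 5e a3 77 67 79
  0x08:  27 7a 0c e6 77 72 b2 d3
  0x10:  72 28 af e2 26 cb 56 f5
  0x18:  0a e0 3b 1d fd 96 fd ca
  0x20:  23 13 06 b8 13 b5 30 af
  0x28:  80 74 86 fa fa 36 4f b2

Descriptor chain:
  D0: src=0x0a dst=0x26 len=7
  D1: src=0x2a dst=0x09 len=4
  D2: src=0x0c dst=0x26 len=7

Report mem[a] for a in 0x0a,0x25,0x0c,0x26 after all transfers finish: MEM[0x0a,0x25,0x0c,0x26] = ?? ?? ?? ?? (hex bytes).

  after D0: wrote 7B at 0x26 = 0ce67772b2d372
  after D1: wrote 4B at 0x09 = b2d37236
  after D2: wrote 7B at 0x26 = 3672b2d37228af
query mem[0x0a]=0xd3, mem[0x25]=0xb5, mem[0x0c]=0x36, mem[0x26]=0x36

MEM[0x0a,0x25,0x0c,0x26] = d3 b5 36 36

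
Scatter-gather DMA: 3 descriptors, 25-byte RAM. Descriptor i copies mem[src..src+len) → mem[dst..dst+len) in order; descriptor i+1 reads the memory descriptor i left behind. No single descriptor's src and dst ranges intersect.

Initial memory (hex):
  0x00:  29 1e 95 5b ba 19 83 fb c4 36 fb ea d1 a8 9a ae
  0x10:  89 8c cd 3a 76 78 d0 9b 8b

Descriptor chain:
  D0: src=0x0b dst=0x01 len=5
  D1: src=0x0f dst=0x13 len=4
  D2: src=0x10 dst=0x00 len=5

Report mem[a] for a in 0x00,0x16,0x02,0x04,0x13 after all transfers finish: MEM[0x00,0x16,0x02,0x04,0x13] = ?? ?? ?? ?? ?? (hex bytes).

[0] 0x0b->0x01 len=5 : ea d1 a8 9a ae
[1] 0x0f->0x13 len=4 : ae 89 8c cd
[2] 0x10->0x00 len=5 : 89 8c cd ae 89
query mem[0x00]=0x89, mem[0x16]=0xcd, mem[0x02]=0xcd, mem[0x04]=0x89, mem[0x13]=0xae

MEM[0x00,0x16,0x02,0x04,0x13] = 89 cd cd 89 ae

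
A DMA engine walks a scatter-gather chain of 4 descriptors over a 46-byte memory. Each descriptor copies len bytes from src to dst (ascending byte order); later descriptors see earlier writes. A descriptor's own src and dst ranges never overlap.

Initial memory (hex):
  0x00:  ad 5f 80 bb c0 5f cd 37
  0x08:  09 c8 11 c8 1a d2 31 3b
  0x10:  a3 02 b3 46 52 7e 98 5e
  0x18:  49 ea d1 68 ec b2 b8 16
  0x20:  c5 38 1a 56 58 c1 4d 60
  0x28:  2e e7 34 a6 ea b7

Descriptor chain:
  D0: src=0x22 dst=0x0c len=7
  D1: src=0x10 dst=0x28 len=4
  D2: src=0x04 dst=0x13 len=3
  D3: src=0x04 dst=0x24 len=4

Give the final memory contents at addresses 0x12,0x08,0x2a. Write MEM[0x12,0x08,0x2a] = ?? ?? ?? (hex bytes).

[0] 0x22->0x0c len=7 : 1a 56 58 c1 4d 60 2e
[1] 0x10->0x28 len=4 : 4d 60 2e 46
[2] 0x04->0x13 len=3 : c0 5f cd
[3] 0x04->0x24 len=4 : c0 5f cd 37
query mem[0x12]=0x2e, mem[0x08]=0x09, mem[0x2a]=0x2e

MEM[0x12,0x08,0x2a] = 2e 09 2e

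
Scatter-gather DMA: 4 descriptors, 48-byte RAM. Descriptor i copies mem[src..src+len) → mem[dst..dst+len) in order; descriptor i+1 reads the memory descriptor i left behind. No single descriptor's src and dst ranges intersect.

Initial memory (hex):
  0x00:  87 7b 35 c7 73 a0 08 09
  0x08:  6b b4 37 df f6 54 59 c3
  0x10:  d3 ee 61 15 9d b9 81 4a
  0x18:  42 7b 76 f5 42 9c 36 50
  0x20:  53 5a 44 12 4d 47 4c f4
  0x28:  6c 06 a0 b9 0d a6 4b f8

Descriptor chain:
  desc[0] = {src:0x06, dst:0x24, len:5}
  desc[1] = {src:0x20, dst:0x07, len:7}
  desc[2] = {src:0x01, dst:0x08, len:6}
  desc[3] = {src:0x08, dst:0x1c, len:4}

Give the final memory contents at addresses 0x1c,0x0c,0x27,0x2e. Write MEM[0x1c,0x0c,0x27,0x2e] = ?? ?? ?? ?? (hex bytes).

MEM[0x1c,0x0c,0x27,0x2e] = 7b a0 b4 4b

  after D0: wrote 5B at 0x24 = 08096bb437
  after D1: wrote 7B at 0x07 = 535a441208096b
  after D2: wrote 6B at 0x08 = 7b35c773a008
  after D3: wrote 4B at 0x1c = 7b35c773
query mem[0x1c]=0x7b, mem[0x0c]=0xa0, mem[0x27]=0xb4, mem[0x2e]=0x4b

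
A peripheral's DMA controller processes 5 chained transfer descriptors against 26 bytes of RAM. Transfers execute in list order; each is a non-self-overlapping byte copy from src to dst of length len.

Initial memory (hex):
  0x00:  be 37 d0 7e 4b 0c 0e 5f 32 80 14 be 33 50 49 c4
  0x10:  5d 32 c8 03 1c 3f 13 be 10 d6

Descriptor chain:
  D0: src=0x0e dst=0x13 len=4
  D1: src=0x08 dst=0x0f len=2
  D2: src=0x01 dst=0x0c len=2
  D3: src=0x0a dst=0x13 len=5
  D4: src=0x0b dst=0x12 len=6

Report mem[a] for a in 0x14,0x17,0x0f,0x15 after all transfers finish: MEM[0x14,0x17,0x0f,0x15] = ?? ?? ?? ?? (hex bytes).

#0 dst[0x13+4] := {0x49,0xc4,0x5d,0x32}
#1 dst[0x0f+2] := {0x32,0x80}
#2 dst[0x0c+2] := {0x37,0xd0}
#3 dst[0x13+5] := {0x14,0xbe,0x37,0xd0,0x49}
#4 dst[0x12+6] := {0xbe,0x37,0xd0,0x49,0x32,0x80}
query mem[0x14]=0xd0, mem[0x17]=0x80, mem[0x0f]=0x32, mem[0x15]=0x49

MEM[0x14,0x17,0x0f,0x15] = d0 80 32 49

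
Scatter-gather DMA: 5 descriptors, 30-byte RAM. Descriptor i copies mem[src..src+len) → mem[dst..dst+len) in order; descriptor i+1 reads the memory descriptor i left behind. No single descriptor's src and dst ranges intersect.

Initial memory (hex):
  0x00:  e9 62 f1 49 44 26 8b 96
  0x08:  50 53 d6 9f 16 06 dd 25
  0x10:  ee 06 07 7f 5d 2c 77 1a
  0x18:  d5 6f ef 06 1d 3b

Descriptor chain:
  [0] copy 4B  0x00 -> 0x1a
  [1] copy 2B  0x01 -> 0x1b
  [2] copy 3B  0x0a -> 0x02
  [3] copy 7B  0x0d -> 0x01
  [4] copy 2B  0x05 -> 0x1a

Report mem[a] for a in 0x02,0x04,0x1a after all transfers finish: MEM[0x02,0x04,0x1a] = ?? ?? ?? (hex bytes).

#0 dst[0x1a+4] := {0xe9,0x62,0xf1,0x49}
#1 dst[0x1b+2] := {0x62,0xf1}
#2 dst[0x02+3] := {0xd6,0x9f,0x16}
#3 dst[0x01+7] := {0x06,0xdd,0x25,0xee,0x06,0x07,0x7f}
#4 dst[0x1a+2] := {0x06,0x07}
query mem[0x02]=0xdd, mem[0x04]=0xee, mem[0x1a]=0x06

MEM[0x02,0x04,0x1a] = dd ee 06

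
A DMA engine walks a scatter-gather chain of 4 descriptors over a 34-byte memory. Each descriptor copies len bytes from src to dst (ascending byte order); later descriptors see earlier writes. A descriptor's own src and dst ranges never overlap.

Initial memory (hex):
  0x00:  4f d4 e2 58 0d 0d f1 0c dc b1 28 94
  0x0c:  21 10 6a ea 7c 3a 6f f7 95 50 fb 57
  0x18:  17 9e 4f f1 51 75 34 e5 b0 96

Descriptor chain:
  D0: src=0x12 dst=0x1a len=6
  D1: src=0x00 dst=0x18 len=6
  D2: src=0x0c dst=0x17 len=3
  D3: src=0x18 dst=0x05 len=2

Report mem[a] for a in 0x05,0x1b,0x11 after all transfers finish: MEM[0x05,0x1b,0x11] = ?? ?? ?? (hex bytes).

D0: mem[0x1a..0x1f] <- [6f f7 95 50 fb 57]
D1: mem[0x18..0x1d] <- [4f d4 e2 58 0d 0d]
D2: mem[0x17..0x19] <- [21 10 6a]
D3: mem[0x05..0x06] <- [10 6a]
query mem[0x05]=0x10, mem[0x1b]=0x58, mem[0x11]=0x3a

MEM[0x05,0x1b,0x11] = 10 58 3a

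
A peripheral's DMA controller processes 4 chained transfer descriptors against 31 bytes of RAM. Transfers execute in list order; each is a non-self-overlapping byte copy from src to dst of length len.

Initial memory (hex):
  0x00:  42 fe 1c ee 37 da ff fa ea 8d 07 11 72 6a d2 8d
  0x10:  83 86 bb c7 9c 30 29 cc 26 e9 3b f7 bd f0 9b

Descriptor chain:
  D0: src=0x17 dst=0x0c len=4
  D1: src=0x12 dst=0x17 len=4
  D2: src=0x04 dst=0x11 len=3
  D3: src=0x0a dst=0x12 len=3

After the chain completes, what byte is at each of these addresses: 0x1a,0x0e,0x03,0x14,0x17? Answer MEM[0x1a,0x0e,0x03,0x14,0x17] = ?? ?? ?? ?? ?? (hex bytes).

[0] 0x17->0x0c len=4 : cc 26 e9 3b
[1] 0x12->0x17 len=4 : bb c7 9c 30
[2] 0x04->0x11 len=3 : 37 da ff
[3] 0x0a->0x12 len=3 : 07 11 cc
query mem[0x1a]=0x30, mem[0x0e]=0xe9, mem[0x03]=0xee, mem[0x14]=0xcc, mem[0x17]=0xbb

MEM[0x1a,0x0e,0x03,0x14,0x17] = 30 e9 ee cc bb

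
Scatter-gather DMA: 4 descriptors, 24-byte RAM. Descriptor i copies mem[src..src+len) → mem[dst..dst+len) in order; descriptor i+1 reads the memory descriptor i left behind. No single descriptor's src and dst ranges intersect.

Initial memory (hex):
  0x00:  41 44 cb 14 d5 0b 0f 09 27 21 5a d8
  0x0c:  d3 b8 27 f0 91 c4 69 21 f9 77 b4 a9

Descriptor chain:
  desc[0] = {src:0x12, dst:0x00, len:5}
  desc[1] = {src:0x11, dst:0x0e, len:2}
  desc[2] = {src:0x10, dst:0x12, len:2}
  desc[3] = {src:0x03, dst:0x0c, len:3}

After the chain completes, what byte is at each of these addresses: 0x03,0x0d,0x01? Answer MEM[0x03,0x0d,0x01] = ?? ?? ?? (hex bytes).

[0] 0x12->0x00 len=5 : 69 21 f9 77 b4
[1] 0x11->0x0e len=2 : c4 69
[2] 0x10->0x12 len=2 : 91 c4
[3] 0x03->0x0c len=3 : 77 b4 0b
query mem[0x03]=0x77, mem[0x0d]=0xb4, mem[0x01]=0x21

MEM[0x03,0x0d,0x01] = 77 b4 21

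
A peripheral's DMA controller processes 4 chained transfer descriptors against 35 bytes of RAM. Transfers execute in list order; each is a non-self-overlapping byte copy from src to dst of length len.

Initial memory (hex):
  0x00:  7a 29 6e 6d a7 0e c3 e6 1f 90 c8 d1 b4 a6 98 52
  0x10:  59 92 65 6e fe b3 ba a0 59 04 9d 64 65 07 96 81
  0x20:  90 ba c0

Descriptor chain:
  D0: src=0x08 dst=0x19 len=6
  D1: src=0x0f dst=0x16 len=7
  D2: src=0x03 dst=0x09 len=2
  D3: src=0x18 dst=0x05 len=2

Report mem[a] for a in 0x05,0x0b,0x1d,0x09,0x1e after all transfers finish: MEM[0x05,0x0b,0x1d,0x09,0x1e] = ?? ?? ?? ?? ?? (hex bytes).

D0: mem[0x19..0x1e] <- [1f 90 c8 d1 b4 a6]
D1: mem[0x16..0x1c] <- [52 59 92 65 6e fe b3]
D2: mem[0x09..0x0a] <- [6d a7]
D3: mem[0x05..0x06] <- [92 65]
query mem[0x05]=0x92, mem[0x0b]=0xd1, mem[0x1d]=0xb4, mem[0x09]=0x6d, mem[0x1e]=0xa6

MEM[0x05,0x0b,0x1d,0x09,0x1e] = 92 d1 b4 6d a6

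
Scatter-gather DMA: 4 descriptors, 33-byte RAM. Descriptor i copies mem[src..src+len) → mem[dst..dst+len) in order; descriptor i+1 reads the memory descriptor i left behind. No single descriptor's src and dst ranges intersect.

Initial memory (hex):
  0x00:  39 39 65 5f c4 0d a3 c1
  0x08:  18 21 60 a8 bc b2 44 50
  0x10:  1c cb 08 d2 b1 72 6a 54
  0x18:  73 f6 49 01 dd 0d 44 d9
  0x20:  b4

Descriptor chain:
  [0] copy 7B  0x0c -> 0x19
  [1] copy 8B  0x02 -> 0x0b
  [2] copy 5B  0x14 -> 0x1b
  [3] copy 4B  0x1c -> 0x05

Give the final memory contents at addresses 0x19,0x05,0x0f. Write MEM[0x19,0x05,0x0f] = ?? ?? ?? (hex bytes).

MEM[0x19,0x05,0x0f] = bc 72 a3

[0] 0x0c->0x19 len=7 : bc b2 44 50 1c cb 08
[1] 0x02->0x0b len=8 : 65 5f c4 0d a3 c1 18 21
[2] 0x14->0x1b len=5 : b1 72 6a 54 73
[3] 0x1c->0x05 len=4 : 72 6a 54 73
query mem[0x19]=0xbc, mem[0x05]=0x72, mem[0x0f]=0xa3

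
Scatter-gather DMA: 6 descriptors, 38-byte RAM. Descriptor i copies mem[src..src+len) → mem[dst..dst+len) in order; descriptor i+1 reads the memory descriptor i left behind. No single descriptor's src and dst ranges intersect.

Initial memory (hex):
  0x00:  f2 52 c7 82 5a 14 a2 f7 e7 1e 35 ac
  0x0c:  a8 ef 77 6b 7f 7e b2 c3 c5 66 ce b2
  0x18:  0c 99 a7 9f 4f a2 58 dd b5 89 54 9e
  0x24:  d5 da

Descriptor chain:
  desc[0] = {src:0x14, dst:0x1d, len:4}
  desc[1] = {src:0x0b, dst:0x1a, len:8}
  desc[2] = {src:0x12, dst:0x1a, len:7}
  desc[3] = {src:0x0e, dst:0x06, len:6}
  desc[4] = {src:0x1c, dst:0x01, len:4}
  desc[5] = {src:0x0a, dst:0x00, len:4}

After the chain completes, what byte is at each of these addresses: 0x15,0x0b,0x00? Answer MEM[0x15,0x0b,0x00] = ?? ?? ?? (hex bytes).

  after D0: wrote 4B at 0x1d = c566ceb2
  after D1: wrote 8B at 0x1a = aca8ef776b7f7eb2
  after D2: wrote 7B at 0x1a = b2c3c566ceb20c
  after D3: wrote 6B at 0x06 = 776b7f7eb2c3
  after D4: wrote 4B at 0x01 = c566ceb2
  after D5: wrote 4B at 0x00 = b2c3a8ef
query mem[0x15]=0x66, mem[0x0b]=0xc3, mem[0x00]=0xb2

MEM[0x15,0x0b,0x00] = 66 c3 b2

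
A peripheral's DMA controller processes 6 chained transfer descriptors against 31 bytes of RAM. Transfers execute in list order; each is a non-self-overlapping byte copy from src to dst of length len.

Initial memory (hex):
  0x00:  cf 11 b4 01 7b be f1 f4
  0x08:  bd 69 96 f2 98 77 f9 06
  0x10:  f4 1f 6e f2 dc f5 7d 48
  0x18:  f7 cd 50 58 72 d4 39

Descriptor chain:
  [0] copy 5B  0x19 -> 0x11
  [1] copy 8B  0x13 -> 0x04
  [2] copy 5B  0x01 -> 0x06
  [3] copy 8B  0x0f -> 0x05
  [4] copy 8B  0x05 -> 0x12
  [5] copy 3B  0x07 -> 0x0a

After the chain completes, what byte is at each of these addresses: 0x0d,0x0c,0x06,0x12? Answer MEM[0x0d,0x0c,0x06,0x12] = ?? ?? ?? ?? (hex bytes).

[0] 0x19->0x11 len=5 : cd 50 58 72 d4
[1] 0x13->0x04 len=8 : 58 72 d4 7d 48 f7 cd 50
[2] 0x01->0x06 len=5 : 11 b4 01 58 72
[3] 0x0f->0x05 len=8 : 06 f4 cd 50 58 72 d4 7d
[4] 0x05->0x12 len=8 : 06 f4 cd 50 58 72 d4 7d
[5] 0x07->0x0a len=3 : cd 50 58
query mem[0x0d]=0x77, mem[0x0c]=0x58, mem[0x06]=0xf4, mem[0x12]=0x06

MEM[0x0d,0x0c,0x06,0x12] = 77 58 f4 06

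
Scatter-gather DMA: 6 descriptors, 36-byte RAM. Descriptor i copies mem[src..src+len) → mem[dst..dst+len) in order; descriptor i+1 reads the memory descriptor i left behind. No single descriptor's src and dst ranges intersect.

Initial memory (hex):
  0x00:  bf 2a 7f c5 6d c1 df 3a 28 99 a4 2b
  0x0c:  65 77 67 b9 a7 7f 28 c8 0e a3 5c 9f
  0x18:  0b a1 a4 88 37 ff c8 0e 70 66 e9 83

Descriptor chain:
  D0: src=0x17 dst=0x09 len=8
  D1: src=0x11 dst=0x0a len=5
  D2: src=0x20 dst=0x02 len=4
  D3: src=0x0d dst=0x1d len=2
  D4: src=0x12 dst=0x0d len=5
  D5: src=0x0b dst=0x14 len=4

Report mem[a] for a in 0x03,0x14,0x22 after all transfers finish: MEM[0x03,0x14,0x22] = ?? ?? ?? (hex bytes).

MEM[0x03,0x14,0x22] = 66 28 e9

  after D0: wrote 8B at 0x09 = 9f0ba1a48837ffc8
  after D1: wrote 5B at 0x0a = 7f28c80ea3
  after D2: wrote 4B at 0x02 = 7066e983
  after D3: wrote 2B at 0x1d = 0ea3
  after D4: wrote 5B at 0x0d = 28c80ea35c
  after D5: wrote 4B at 0x14 = 28c828c8
query mem[0x03]=0x66, mem[0x14]=0x28, mem[0x22]=0xe9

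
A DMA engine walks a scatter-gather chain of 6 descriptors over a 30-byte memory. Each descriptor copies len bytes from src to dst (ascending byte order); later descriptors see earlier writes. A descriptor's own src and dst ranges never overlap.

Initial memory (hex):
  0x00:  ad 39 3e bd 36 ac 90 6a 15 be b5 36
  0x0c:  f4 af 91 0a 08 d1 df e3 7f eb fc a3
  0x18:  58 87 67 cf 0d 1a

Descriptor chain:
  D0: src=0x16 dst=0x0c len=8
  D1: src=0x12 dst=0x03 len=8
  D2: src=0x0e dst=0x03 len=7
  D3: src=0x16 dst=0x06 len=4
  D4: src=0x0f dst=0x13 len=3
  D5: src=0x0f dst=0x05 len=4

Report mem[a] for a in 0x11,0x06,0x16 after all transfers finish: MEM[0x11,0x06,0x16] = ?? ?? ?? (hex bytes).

  after D0: wrote 8B at 0x0c = fca3588767cf0d1a
  after D1: wrote 8B at 0x03 = 0d1a7febfca35887
  after D2: wrote 7B at 0x03 = 588767cf0d1a7f
  after D3: wrote 4B at 0x06 = fca35887
  after D4: wrote 3B at 0x13 = 8767cf
  after D5: wrote 4B at 0x05 = 8767cf0d
query mem[0x11]=0xcf, mem[0x06]=0x67, mem[0x16]=0xfc

MEM[0x11,0x06,0x16] = cf 67 fc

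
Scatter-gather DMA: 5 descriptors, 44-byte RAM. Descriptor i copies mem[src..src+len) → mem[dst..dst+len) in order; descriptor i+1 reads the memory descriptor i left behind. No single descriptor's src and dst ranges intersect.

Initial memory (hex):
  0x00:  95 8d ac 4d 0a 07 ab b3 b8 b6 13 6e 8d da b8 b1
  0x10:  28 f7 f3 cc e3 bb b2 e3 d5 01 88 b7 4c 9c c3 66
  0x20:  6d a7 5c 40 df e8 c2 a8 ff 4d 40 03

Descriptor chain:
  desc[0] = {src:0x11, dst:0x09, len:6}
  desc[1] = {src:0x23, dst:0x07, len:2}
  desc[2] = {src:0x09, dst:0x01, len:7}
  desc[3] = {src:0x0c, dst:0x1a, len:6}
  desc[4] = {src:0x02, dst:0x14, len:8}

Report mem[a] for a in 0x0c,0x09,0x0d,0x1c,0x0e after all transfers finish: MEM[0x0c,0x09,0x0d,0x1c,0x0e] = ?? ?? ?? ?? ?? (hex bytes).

MEM[0x0c,0x09,0x0d,0x1c,0x0e] = e3 f7 bb b2 b2

D0: mem[0x09..0x0e] <- [f7 f3 cc e3 bb b2]
D1: mem[0x07..0x08] <- [40 df]
D2: mem[0x01..0x07] <- [f7 f3 cc e3 bb b2 b1]
D3: mem[0x1a..0x1f] <- [e3 bb b2 b1 28 f7]
D4: mem[0x14..0x1b] <- [f3 cc e3 bb b2 b1 df f7]
query mem[0x0c]=0xe3, mem[0x09]=0xf7, mem[0x0d]=0xbb, mem[0x1c]=0xb2, mem[0x0e]=0xb2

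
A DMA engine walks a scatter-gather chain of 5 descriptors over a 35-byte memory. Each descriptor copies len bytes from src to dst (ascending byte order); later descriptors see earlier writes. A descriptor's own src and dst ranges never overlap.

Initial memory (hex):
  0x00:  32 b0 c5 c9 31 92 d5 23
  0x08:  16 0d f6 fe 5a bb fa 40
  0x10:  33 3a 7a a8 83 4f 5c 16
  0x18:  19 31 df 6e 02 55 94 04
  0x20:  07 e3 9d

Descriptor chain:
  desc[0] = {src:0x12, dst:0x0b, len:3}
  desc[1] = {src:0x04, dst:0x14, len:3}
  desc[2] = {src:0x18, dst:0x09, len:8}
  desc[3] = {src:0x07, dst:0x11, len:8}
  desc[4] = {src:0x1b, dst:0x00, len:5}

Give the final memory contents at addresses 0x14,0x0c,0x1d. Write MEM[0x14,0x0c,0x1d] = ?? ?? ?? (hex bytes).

D0: mem[0x0b..0x0d] <- [7a a8 83]
D1: mem[0x14..0x16] <- [31 92 d5]
D2: mem[0x09..0x10] <- [19 31 df 6e 02 55 94 04]
D3: mem[0x11..0x18] <- [23 16 19 31 df 6e 02 55]
D4: mem[0x00..0x04] <- [6e 02 55 94 04]
query mem[0x14]=0x31, mem[0x0c]=0x6e, mem[0x1d]=0x55

MEM[0x14,0x0c,0x1d] = 31 6e 55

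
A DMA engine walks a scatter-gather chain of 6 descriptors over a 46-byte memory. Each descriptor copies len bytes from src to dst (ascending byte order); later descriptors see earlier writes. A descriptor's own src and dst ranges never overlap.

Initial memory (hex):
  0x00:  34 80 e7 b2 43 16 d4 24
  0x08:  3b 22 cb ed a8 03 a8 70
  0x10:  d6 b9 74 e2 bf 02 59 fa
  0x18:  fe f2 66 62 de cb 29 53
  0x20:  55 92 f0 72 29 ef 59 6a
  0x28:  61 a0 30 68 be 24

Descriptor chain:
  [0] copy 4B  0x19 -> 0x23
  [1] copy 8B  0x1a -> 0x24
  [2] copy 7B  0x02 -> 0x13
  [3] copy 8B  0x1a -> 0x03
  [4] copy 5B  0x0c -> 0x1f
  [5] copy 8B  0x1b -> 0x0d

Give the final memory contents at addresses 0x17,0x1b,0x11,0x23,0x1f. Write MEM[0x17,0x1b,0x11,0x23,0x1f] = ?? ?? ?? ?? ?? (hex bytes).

MEM[0x17,0x1b,0x11,0x23,0x1f] = d4 62 a8 d6 a8

D0: mem[0x23..0x26] <- [f2 66 62 de]
D1: mem[0x24..0x2b] <- [66 62 de cb 29 53 55 92]
D2: mem[0x13..0x19] <- [e7 b2 43 16 d4 24 3b]
D3: mem[0x03..0x0a] <- [66 62 de cb 29 53 55 92]
D4: mem[0x1f..0x23] <- [a8 03 a8 70 d6]
D5: mem[0x0d..0x14] <- [62 de cb 29 a8 03 a8 70]
query mem[0x17]=0xd4, mem[0x1b]=0x62, mem[0x11]=0xa8, mem[0x23]=0xd6, mem[0x1f]=0xa8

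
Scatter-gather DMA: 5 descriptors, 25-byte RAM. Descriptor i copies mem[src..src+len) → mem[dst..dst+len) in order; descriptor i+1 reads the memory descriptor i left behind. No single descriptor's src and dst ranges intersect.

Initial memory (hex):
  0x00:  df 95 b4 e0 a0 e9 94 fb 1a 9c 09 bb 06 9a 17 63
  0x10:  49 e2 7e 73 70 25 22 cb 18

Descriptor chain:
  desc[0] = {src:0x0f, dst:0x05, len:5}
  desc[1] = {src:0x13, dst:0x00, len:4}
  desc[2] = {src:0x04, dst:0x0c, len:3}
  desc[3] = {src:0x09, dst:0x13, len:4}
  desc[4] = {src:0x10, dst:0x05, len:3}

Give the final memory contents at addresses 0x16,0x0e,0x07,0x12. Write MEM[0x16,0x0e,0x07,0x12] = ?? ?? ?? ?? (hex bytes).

MEM[0x16,0x0e,0x07,0x12] = a0 49 7e 7e

[0] 0x0f->0x05 len=5 : 63 49 e2 7e 73
[1] 0x13->0x00 len=4 : 73 70 25 22
[2] 0x04->0x0c len=3 : a0 63 49
[3] 0x09->0x13 len=4 : 73 09 bb a0
[4] 0x10->0x05 len=3 : 49 e2 7e
query mem[0x16]=0xa0, mem[0x0e]=0x49, mem[0x07]=0x7e, mem[0x12]=0x7e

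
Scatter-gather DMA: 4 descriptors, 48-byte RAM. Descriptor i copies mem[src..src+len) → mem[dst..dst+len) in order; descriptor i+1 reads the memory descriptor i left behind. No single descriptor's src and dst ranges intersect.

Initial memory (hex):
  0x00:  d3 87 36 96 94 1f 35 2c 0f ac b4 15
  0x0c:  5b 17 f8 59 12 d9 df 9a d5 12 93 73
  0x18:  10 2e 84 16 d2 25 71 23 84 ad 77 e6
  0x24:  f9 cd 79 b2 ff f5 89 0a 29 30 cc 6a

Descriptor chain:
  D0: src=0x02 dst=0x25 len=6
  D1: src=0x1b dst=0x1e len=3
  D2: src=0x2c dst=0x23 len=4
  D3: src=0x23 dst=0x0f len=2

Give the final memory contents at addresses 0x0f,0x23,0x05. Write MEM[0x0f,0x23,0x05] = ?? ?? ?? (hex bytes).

MEM[0x0f,0x23,0x05] = 29 29 1f

D0: mem[0x25..0x2a] <- [36 96 94 1f 35 2c]
D1: mem[0x1e..0x20] <- [16 d2 25]
D2: mem[0x23..0x26] <- [29 30 cc 6a]
D3: mem[0x0f..0x10] <- [29 30]
query mem[0x0f]=0x29, mem[0x23]=0x29, mem[0x05]=0x1f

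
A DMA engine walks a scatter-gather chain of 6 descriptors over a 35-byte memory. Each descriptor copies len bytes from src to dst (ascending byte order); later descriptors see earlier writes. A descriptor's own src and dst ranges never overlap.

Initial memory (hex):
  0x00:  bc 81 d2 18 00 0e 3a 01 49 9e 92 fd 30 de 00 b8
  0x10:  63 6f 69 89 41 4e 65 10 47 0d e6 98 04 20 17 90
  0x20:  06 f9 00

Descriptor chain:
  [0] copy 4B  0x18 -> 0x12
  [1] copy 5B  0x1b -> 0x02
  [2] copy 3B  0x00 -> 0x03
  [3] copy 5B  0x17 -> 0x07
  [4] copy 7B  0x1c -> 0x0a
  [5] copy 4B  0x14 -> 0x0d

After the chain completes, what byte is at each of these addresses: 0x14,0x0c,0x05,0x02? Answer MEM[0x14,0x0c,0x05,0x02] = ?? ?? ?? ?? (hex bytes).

[0] 0x18->0x12 len=4 : 47 0d e6 98
[1] 0x1b->0x02 len=5 : 98 04 20 17 90
[2] 0x00->0x03 len=3 : bc 81 98
[3] 0x17->0x07 len=5 : 10 47 0d e6 98
[4] 0x1c->0x0a len=7 : 04 20 17 90 06 f9 00
[5] 0x14->0x0d len=4 : e6 98 65 10
query mem[0x14]=0xe6, mem[0x0c]=0x17, mem[0x05]=0x98, mem[0x02]=0x98

MEM[0x14,0x0c,0x05,0x02] = e6 17 98 98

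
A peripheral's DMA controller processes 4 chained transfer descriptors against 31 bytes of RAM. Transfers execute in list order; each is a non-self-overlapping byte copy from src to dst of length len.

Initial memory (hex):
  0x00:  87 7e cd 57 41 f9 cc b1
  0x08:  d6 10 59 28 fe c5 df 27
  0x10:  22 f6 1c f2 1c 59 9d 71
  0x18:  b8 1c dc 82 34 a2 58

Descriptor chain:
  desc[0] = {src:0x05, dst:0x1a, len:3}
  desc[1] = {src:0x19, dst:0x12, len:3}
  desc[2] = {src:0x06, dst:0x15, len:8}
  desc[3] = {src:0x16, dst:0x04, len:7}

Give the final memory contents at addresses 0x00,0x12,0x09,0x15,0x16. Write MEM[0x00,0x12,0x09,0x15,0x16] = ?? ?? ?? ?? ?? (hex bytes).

MEM[0x00,0x12,0x09,0x15,0x16] = 87 1c fe cc b1

[0] 0x05->0x1a len=3 : f9 cc b1
[1] 0x19->0x12 len=3 : 1c f9 cc
[2] 0x06->0x15 len=8 : cc b1 d6 10 59 28 fe c5
[3] 0x16->0x04 len=7 : b1 d6 10 59 28 fe c5
query mem[0x00]=0x87, mem[0x12]=0x1c, mem[0x09]=0xfe, mem[0x15]=0xcc, mem[0x16]=0xb1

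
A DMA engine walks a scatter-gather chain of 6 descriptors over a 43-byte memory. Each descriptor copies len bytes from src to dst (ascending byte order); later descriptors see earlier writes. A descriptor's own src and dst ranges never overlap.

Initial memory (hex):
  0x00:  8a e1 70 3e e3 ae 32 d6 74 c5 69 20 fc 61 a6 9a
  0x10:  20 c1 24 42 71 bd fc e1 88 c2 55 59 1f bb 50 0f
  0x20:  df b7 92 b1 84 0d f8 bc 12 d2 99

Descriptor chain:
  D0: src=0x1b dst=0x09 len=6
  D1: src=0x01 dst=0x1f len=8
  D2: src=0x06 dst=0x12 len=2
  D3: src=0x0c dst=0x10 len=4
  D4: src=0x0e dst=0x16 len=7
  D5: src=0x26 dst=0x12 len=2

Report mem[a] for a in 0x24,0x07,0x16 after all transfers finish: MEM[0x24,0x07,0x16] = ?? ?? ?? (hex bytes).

MEM[0x24,0x07,0x16] = 32 d6 df

  after D0: wrote 6B at 0x09 = 591fbb500fdf
  after D1: wrote 8B at 0x1f = e1703ee3ae32d674
  after D2: wrote 2B at 0x12 = 32d6
  after D3: wrote 4B at 0x10 = 500fdf9a
  after D4: wrote 7B at 0x16 = df9a500fdf9a71
  after D5: wrote 2B at 0x12 = 74bc
query mem[0x24]=0x32, mem[0x07]=0xd6, mem[0x16]=0xdf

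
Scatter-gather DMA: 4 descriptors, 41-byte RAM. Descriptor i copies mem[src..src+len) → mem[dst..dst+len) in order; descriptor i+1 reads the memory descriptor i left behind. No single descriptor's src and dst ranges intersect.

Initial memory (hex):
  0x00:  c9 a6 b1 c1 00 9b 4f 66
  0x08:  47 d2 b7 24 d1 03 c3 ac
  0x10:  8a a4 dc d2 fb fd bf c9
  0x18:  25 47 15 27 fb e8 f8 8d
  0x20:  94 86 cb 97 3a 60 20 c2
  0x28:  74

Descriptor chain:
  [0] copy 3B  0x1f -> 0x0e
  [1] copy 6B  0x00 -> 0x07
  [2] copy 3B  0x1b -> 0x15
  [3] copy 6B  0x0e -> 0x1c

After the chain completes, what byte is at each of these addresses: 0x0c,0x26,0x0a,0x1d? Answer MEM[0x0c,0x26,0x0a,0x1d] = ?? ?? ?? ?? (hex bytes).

MEM[0x0c,0x26,0x0a,0x1d] = 9b 20 c1 94

  after D0: wrote 3B at 0x0e = 8d9486
  after D1: wrote 6B at 0x07 = c9a6b1c1009b
  after D2: wrote 3B at 0x15 = 27fbe8
  after D3: wrote 6B at 0x1c = 8d9486a4dcd2
query mem[0x0c]=0x9b, mem[0x26]=0x20, mem[0x0a]=0xc1, mem[0x1d]=0x94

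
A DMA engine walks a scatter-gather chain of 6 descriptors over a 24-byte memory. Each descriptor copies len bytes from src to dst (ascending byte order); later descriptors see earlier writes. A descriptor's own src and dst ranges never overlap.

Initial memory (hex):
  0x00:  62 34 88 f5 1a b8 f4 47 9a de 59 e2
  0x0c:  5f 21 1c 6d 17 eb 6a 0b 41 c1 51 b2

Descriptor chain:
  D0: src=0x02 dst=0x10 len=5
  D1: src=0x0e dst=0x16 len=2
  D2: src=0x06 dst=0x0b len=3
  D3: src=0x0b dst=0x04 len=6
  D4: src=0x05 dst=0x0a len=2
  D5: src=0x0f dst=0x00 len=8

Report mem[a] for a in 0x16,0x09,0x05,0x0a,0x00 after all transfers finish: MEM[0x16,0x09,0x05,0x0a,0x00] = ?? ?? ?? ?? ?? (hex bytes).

D0: mem[0x10..0x14] <- [88 f5 1a b8 f4]
D1: mem[0x16..0x17] <- [1c 6d]
D2: mem[0x0b..0x0d] <- [f4 47 9a]
D3: mem[0x04..0x09] <- [f4 47 9a 1c 6d 88]
D4: mem[0x0a..0x0b] <- [47 9a]
D5: mem[0x00..0x07] <- [6d 88 f5 1a b8 f4 c1 1c]
query mem[0x16]=0x1c, mem[0x09]=0x88, mem[0x05]=0xf4, mem[0x0a]=0x47, mem[0x00]=0x6d

MEM[0x16,0x09,0x05,0x0a,0x00] = 1c 88 f4 47 6d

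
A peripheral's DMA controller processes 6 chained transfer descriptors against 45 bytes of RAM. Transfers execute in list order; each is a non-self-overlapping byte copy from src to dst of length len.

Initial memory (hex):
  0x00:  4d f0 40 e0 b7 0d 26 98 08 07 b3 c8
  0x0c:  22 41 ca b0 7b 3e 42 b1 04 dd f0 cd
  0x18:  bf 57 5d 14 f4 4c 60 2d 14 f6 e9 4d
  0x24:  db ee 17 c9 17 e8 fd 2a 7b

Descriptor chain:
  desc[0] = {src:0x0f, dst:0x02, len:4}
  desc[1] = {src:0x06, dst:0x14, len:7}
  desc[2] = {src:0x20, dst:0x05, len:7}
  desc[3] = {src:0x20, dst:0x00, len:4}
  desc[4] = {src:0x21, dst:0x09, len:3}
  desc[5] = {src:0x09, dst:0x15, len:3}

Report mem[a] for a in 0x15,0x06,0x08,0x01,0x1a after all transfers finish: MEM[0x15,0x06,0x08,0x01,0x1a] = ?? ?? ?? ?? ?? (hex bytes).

MEM[0x15,0x06,0x08,0x01,0x1a] = f6 f6 4d f6 22

D0: mem[0x02..0x05] <- [b0 7b 3e 42]
D1: mem[0x14..0x1a] <- [26 98 08 07 b3 c8 22]
D2: mem[0x05..0x0b] <- [14 f6 e9 4d db ee 17]
D3: mem[0x00..0x03] <- [14 f6 e9 4d]
D4: mem[0x09..0x0b] <- [f6 e9 4d]
D5: mem[0x15..0x17] <- [f6 e9 4d]
query mem[0x15]=0xf6, mem[0x06]=0xf6, mem[0x08]=0x4d, mem[0x01]=0xf6, mem[0x1a]=0x22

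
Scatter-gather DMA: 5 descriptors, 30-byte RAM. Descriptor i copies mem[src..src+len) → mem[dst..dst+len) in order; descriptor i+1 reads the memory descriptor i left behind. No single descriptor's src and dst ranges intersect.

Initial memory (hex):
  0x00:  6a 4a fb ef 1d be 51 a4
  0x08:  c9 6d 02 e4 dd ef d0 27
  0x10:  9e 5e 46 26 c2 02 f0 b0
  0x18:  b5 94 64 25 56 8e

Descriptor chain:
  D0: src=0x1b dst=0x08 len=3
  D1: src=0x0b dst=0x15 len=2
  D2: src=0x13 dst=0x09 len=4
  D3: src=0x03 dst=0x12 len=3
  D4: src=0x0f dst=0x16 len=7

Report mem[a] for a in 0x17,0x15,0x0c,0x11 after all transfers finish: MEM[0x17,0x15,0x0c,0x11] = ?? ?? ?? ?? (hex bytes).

MEM[0x17,0x15,0x0c,0x11] = 9e e4 dd 5e

#0 dst[0x08+3] := {0x25,0x56,0x8e}
#1 dst[0x15+2] := {0xe4,0xdd}
#2 dst[0x09+4] := {0x26,0xc2,0xe4,0xdd}
#3 dst[0x12+3] := {0xef,0x1d,0xbe}
#4 dst[0x16+7] := {0x27,0x9e,0x5e,0xef,0x1d,0xbe,0xe4}
query mem[0x17]=0x9e, mem[0x15]=0xe4, mem[0x0c]=0xdd, mem[0x11]=0x5e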